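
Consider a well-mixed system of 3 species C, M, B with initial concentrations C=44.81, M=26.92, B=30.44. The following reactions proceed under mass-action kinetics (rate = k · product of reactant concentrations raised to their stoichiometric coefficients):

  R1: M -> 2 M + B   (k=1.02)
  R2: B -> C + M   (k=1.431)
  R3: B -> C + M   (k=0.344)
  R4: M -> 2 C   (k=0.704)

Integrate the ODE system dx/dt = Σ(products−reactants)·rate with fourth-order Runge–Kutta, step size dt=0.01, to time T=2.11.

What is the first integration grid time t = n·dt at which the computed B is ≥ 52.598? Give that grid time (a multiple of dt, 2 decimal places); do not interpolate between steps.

Threshold first reached at t = 1.36

RK4 with dt=0.01: 211 steps to T=2.11. Trajectory (selected grid times):
t=0.00: C=44.81 M=26.92 B=30.44
t=0.23: C=67.34 M=40.93 B=26.87
t=0.47: C=95.10 M=56.01 B=27.29
t=0.70: C=127.55 M=72.38 B=30.58
t=0.94: C=169.55 M=92.82 B=36.51
t=1.17: C=219.83 M=116.88 B=44.55
t=1.35: C=267.73 M=139.63 B=52.56
t=1.36: C=270.64 M=141.01 B=53.06
t=1.41: C=285.64 M=148.11 B=55.61
t=1.64: C=364.81 M=185.56 B=69.22
t=1.88: C=468.65 M=234.59 B=87.24
t=2.11: C=593.72 M=293.60 B=109.04
B(1.35)=52.565 < 52.598 but B(1.36)=53.059 ≥ 52.598, so the first grid time is t=1.36.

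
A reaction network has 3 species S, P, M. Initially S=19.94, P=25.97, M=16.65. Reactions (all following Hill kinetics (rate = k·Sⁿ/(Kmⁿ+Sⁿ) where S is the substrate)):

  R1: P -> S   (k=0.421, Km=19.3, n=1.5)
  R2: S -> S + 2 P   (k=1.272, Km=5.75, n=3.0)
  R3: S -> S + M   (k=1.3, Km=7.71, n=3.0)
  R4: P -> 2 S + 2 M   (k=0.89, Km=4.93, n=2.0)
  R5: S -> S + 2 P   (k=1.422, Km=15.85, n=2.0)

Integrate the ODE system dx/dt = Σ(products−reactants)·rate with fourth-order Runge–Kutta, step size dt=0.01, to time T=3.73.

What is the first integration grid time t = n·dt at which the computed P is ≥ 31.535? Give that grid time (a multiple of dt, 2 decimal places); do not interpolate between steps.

Threshold first reached at t = 1.74

RK4 with dt=0.01: 373 steps to T=3.73. Trajectory (selected grid times):
t=0.00: S=19.94 P=25.97 M=16.65
t=0.41: S=20.75 P=27.26 M=17.86
t=0.83: S=21.59 P=28.59 M=19.11
t=1.24: S=22.41 P=29.92 M=20.33
t=1.66: S=23.26 P=31.29 M=21.58
t=1.73: S=23.40 P=31.53 M=21.79
t=1.74: S=23.42 P=31.56 M=21.82
t=2.07: S=24.09 P=32.65 M=22.81
t=2.49: S=24.94 P=34.06 M=24.07
t=2.90: S=25.78 P=35.45 M=25.30
t=3.32: S=26.64 P=36.89 M=26.57
t=3.73: S=27.49 P=38.31 M=27.81
P(1.73)=31.526 < 31.535 but P(1.74)=31.559 ≥ 31.535, so the first grid time is t=1.74.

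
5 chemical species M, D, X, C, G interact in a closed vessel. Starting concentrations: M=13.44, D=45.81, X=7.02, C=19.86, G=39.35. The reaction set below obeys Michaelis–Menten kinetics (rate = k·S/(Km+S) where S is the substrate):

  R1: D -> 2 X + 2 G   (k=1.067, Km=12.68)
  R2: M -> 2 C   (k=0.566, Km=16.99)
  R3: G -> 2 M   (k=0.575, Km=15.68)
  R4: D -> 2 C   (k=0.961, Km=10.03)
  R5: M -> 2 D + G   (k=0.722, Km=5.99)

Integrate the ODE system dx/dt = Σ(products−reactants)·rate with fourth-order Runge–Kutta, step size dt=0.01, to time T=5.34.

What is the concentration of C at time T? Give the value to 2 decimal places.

RK4 with dt=0.01: 534 steps to T=5.34. Trajectory (selected grid times):
t=0.00: M=13.44 D=45.81 X=7.02 C=19.86 G=39.35
t=0.59: M=13.48 D=45.44 X=8.01 C=21.08 G=40.39
t=1.19: M=13.53 D=45.07 X=9.01 C=22.33 G=41.44
t=1.78: M=13.58 D=44.71 X=9.99 C=23.55 G=42.47
t=2.37: M=13.64 D=44.35 X=10.97 C=24.78 G=43.49
t=2.97: M=13.69 D=43.98 X=11.96 C=26.02 G=44.54
t=3.56: M=13.75 D=43.62 X=12.94 C=27.24 G=45.56
t=4.15: M=13.81 D=43.27 X=13.91 C=28.46 G=46.58
t=4.75: M=13.87 D=42.91 X=14.90 C=29.70 G=47.61
t=5.34: M=13.94 D=42.56 X=15.87 C=30.92 G=48.62
Read off C at T=5.34: 30.92

C at T = 30.92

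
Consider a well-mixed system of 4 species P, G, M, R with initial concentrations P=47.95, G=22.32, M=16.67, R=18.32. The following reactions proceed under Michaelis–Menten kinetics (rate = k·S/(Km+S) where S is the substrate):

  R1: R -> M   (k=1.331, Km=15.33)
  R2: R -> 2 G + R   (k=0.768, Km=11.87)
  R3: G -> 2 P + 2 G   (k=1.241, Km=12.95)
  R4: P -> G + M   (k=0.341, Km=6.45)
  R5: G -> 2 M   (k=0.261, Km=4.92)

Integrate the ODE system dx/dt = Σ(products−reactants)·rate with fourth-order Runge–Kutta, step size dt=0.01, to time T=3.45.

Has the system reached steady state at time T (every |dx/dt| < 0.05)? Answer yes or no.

Steady state at T: no

RK4 with dt=0.01: 345 steps to T=3.45. Trajectory (selected grid times):
t=0.00: P=47.95 G=22.32 M=16.67 R=18.32
t=0.38: P=48.44 G=23.01 M=17.22 R=18.05
t=0.77: P=48.94 G=23.71 M=17.79 R=17.77
t=1.15: P=49.44 G=24.40 M=18.34 R=17.50
t=1.53: P=49.94 G=25.09 M=18.89 R=17.23
t=1.92: P=50.47 G=25.79 M=19.45 R=16.95
t=2.30: P=50.98 G=26.48 M=19.99 R=16.69
t=2.68: P=51.50 G=27.17 M=20.54 R=16.43
t=3.07: P=52.04 G=27.88 M=21.10 R=16.16
t=3.45: P=52.58 G=28.57 M=21.64 R=15.90
Rates at T: R1=0.6776, R2=0.4397, R3=0.8539, R4=0.3037, R5=0.2227
dx/dt at T (Σ net stoichiometry × rate): P=+1.4041, G=+1.8145, M=+1.4267, R=-0.6776
Largest |dx/dt| is |+1.8145| (G) ≥ 0.05 → not steady.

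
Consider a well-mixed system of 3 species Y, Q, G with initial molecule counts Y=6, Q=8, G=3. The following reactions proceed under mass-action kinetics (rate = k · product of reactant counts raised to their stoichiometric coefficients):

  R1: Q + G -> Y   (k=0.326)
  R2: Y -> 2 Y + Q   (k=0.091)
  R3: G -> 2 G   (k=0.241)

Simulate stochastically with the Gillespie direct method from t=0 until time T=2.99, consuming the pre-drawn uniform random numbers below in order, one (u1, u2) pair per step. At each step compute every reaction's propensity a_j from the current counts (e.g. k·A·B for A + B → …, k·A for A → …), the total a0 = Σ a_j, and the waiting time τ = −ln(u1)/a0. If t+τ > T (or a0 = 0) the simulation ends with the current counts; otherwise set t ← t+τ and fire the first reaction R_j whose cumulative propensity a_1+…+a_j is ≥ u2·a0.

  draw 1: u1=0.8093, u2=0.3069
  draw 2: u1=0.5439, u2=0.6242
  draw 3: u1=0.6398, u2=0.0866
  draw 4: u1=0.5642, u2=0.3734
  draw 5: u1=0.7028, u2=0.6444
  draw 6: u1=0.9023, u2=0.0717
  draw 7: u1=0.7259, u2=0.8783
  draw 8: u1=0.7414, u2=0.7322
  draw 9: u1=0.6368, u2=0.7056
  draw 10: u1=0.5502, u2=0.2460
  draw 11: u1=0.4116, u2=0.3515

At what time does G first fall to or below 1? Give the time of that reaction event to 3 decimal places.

t=0.000: Y=6 Q=8 G=3
Draw 1: a1=7.824, a2=0.546, a3=0.723, a0=9.093; τ=−ln(0.8093)/9.093=0.023 → t=0.023; u2·a0=0.3069·9.093=2.791 ≤ a1=7.824 → R1 fires; Y=7 Q=7 G=2
Draw 2: a1=4.564, a2=0.637, a3=0.482, a0=5.683; τ=−ln(0.5439)/5.683=0.107 → t=0.130; u2·a0=0.6242·5.683=3.547 ≤ a1=4.564 → R1 fires; Y=8 Q=6 G=1
Draw 3: a1=1.956, a2=0.728, a3=0.241, a0=2.925; τ=−ln(0.6398)/2.925=0.153 → t=0.283; u2·a0=0.0866·2.925=0.253 ≤ a1=1.956 → R1 fires; Y=9 Q=5 G=0
Draw 4: a1=0.000, a2=0.819, a3=0.000, a0=0.819; τ=−ln(0.5642)/0.819=0.699 → t=0.982; u2·a0=0.3734·0.819=0.306; a1=0.000 < 0.306 ≤ a1+a2=0.819 → R2 fires; Y=10 Q=6 G=0
Draw 5: a1=0.000, a2=0.910, a3=0.000, a0=0.910; τ=−ln(0.7028)/0.910=0.388 → t=1.370; u2·a0=0.6444·0.910=0.586; a1=0.000 < 0.586 ≤ a1+a2=0.910 → R2 fires; Y=11 Q=7 G=0
Draw 6: a1=0.000, a2=1.001, a3=0.000, a0=1.001; τ=−ln(0.9023)/1.001=0.103 → t=1.472; u2·a0=0.0717·1.001=0.072; a1=0.000 < 0.072 ≤ a1+a2=1.001 → R2 fires; Y=12 Q=8 G=0
Draw 7: a1=0.000, a2=1.092, a3=0.000, a0=1.092; τ=−ln(0.7259)/1.092=0.293 → t=1.766; u2·a0=0.8783·1.092=0.959; a1=0.000 < 0.959 ≤ a1+a2=1.092 → R2 fires; Y=13 Q=9 G=0
Draw 8: a1=0.000, a2=1.183, a3=0.000, a0=1.183; τ=−ln(0.7414)/1.183=0.253 → t=2.019; u2·a0=0.7322·1.183=0.866; a1=0.000 < 0.866 ≤ a1+a2=1.183 → R2 fires; Y=14 Q=10 G=0
Draw 9: a1=0.000, a2=1.274, a3=0.000, a0=1.274; τ=−ln(0.6368)/1.274=0.354 → t=2.373; u2·a0=0.7056·1.274=0.899; a1=0.000 < 0.899 ≤ a1+a2=1.274 → R2 fires; Y=15 Q=11 G=0
Draw 10: a1=0.000, a2=1.365, a3=0.000, a0=1.365; τ=−ln(0.5502)/1.365=0.438 → t=2.810; u2·a0=0.2460·1.365=0.336; a1=0.000 < 0.336 ≤ a1+a2=1.365 → R2 fires; Y=16 Q=12 G=0
Draw 11: a1=0.000, a2=1.456, a3=0.000, a0=1.456; τ=−ln(0.4116)/1.456=0.610 → t=3.420 > T=2.99: stop.
G first becomes ≤ 1 when it reaches 1 at the event at t=0.130.

Threshold first reached at t = 0.130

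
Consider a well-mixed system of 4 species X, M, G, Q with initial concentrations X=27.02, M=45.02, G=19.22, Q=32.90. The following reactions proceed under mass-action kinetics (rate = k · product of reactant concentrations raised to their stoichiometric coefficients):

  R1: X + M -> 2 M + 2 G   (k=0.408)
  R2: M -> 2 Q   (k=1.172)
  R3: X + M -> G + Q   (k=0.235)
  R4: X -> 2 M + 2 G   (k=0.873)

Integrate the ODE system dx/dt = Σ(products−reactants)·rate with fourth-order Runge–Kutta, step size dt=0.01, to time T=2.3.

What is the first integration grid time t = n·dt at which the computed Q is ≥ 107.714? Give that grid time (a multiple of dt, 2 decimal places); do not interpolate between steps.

RK4 with dt=0.01: 230 steps to T=2.3. Trajectory (selected grid times):
t=0.00: X=27.02 M=45.02 G=19.22 Q=32.90
t=0.26: X=0.01 M=39.75 G=63.64 Q=70.16
t=0.51: X=0.00 M=29.66 G=63.66 Q=90.36
t=0.77: X=0.00 M=21.87 G=63.66 Q=105.94
t=0.80: X=0.00 M=21.11 G=63.66 Q=107.45
t=0.81: X=0.00 M=20.87 G=63.66 Q=107.94
t=1.02: X=0.00 M=16.31 G=63.66 Q=117.05
t=1.28: X=0.00 M=12.03 G=63.66 Q=125.62
t=1.53: X=0.00 M=8.97 G=63.66 Q=131.73
t=1.79: X=0.00 M=6.62 G=63.66 Q=136.45
t=2.04: X=0.00 M=4.94 G=63.66 Q=139.81
t=2.30: X=0.00 M=3.64 G=63.66 Q=142.40
Q(0.80)=107.452 < 107.714 but Q(0.81)=107.944 ≥ 107.714, so the first grid time is t=0.81.

Threshold first reached at t = 0.81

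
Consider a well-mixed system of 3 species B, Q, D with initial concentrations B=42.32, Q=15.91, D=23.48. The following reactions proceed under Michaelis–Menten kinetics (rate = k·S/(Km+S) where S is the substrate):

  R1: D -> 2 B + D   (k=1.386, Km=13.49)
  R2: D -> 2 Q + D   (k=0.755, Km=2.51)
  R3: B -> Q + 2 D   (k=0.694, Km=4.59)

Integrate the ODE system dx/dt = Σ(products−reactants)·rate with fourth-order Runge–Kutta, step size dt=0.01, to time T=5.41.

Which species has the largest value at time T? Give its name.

Dominant species at T: B

RK4 with dt=0.01: 541 steps to T=5.41. Trajectory (selected grid times):
t=0.00: B=42.32 Q=15.91 D=23.48
t=0.60: B=43.01 Q=17.11 D=24.23
t=1.20: B=43.70 Q=18.30 D=24.98
t=1.80: B=44.41 Q=19.51 D=25.74
t=2.40: B=45.13 Q=20.71 D=26.49
t=3.01: B=45.87 Q=21.94 D=27.26
t=3.61: B=46.61 Q=23.15 D=28.02
t=4.21: B=47.36 Q=24.36 D=28.78
t=4.81: B=48.12 Q=25.57 D=29.54
t=5.41: B=48.88 Q=26.79 D=30.30
At T=5.41: B=48.88 Q=26.79 D=30.30; the largest is B.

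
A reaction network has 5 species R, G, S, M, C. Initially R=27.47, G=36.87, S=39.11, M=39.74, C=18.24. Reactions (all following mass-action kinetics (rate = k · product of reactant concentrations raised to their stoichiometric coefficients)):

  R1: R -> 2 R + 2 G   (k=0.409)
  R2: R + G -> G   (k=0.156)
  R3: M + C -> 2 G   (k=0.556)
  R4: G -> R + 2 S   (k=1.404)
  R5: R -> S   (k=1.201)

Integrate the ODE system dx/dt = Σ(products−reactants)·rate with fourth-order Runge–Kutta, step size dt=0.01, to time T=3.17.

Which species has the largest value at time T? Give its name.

Dominant species at T: S

RK4 with dt=0.01: 317 steps to T=3.17. Trajectory (selected grid times):
t=0.00: R=27.47 G=36.87 S=39.11 M=39.74 C=18.24
t=0.35: R=8.92 G=49.65 S=99.75 M=21.65 C=0.15
t=0.70: R=8.01 G=32.46 S=143.01 M=21.50 C=0.00
t=1.06: R=7.57 G=21.38 S=173.13 M=21.50 C=0.00
t=1.41: R=7.12 G=14.74 S=193.71 M=21.50 C=0.00
t=1.76: R=6.65 G=10.57 S=208.88 M=21.50 C=0.00
t=2.11: R=6.16 G=7.91 S=220.56 M=21.50 C=0.00
t=2.47: R=5.68 G=6.13 S=230.15 M=21.50 C=0.00
t=2.82: R=5.23 G=4.98 S=237.87 M=21.50 C=0.00
t=3.17: R=4.83 G=4.18 S=244.46 M=21.50 C=0.00
At T=3.17: R=4.83 G=4.18 S=244.46 M=21.50 C=0.00; the largest is S.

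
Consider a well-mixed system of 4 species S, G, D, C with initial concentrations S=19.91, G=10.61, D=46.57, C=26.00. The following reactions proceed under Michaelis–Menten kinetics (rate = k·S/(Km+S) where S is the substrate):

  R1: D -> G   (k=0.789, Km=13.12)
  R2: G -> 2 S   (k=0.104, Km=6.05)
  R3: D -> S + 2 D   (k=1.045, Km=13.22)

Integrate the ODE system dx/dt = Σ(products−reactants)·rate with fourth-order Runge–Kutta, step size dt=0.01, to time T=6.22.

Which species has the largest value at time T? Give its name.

RK4 with dt=0.01: 622 steps to T=6.22. Trajectory (selected grid times):
t=0.00: S=19.91 G=10.61 D=46.57 C=26.00
t=0.69: S=20.56 G=10.99 D=46.71 C=26.00
t=1.38: S=21.22 G=11.37 D=46.84 C=26.00
t=2.07: S=21.88 G=11.75 D=46.98 C=26.00
t=2.76: S=22.53 G=12.12 D=47.12 C=26.00
t=3.46: S=23.20 G=12.51 D=47.26 C=26.00
t=4.15: S=23.86 G=12.88 D=47.39 C=26.00
t=4.84: S=24.53 G=13.26 D=47.53 C=26.00
t=5.53: S=25.19 G=13.64 D=47.67 C=26.00
t=6.22: S=25.85 G=14.02 D=47.81 C=26.00
At T=6.22: S=25.85 G=14.02 D=47.81 C=26.00; the largest is D.

Dominant species at T: D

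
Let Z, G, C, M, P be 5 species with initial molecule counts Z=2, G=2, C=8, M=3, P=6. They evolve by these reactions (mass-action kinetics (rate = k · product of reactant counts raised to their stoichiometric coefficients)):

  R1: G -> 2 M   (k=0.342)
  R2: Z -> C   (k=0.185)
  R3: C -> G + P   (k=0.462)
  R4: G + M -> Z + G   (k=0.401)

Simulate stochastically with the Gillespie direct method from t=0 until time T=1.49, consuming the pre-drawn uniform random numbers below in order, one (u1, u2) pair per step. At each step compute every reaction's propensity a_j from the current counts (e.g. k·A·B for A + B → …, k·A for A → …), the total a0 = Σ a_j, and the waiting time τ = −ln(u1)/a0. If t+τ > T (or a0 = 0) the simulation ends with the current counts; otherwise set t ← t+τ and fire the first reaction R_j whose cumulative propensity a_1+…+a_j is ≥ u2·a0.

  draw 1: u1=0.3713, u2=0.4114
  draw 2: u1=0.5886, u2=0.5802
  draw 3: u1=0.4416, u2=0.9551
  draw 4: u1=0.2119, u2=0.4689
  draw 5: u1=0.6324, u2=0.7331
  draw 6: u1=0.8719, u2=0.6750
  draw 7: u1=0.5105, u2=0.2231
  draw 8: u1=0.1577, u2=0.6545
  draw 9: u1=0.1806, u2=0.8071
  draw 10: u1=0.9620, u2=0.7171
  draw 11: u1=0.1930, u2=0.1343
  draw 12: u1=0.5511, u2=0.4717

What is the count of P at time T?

P at T = 10

t=0.000: Z=2 G=2 C=8 M=3 P=6
Draw 1: a1=0.684, a2=0.370, a3=3.696, a4=2.406, a0=7.156; τ=−ln(0.3713)/7.156=0.138 → t=0.138; u2·a0=0.4114·7.156=2.944; a1+a2=1.054 < 2.944 ≤ a1+…+a3=4.750 → R3 fires; Z=2 G=3 C=7 M=3 P=7
Draw 2: a1=1.026, a2=0.370, a3=3.234, a4=3.609, a0=8.239; τ=−ln(0.5886)/8.239=0.064 → t=0.203; u2·a0=0.5802·8.239=4.780; a1+…+a3=4.630 < 4.780 ≤ a1+…+a4=8.239 → R4 fires; Z=3 G=3 C=7 M=2 P=7
Draw 3: a1=1.026, a2=0.555, a3=3.234, a4=2.406, a0=7.221; τ=−ln(0.4416)/7.221=0.113 → t=0.316; u2·a0=0.9551·7.221=6.897; a1+…+a3=4.815 < 6.897 ≤ a1+…+a4=7.221 → R4 fires; Z=4 G=3 C=7 M=1 P=7
Draw 4: a1=1.026, a2=0.740, a3=3.234, a4=1.203, a0=6.203; τ=−ln(0.2119)/6.203=0.250 → t=0.566; u2·a0=0.4689·6.203=2.909; a1+a2=1.766 < 2.909 ≤ a1+…+a3=5.000 → R3 fires; Z=4 G=4 C=6 M=1 P=8
Draw 5: a1=1.368, a2=0.740, a3=2.772, a4=1.604, a0=6.484; τ=−ln(0.6324)/6.484=0.071 → t=0.637; u2·a0=0.7331·6.484=4.753; a1+a2=2.108 < 4.753 ≤ a1+…+a3=4.880 → R3 fires; Z=4 G=5 C=5 M=1 P=9
Draw 6: a1=1.710, a2=0.740, a3=2.310, a4=2.005, a0=6.765; τ=−ln(0.8719)/6.765=0.020 → t=0.657; u2·a0=0.6750·6.765=4.566; a1+a2=2.450 < 4.566 ≤ a1+…+a3=4.760 → R3 fires; Z=4 G=6 C=4 M=1 P=10
Draw 7: a1=2.052, a2=0.740, a3=1.848, a4=2.406, a0=7.046; τ=−ln(0.5105)/7.046=0.095 → t=0.752; u2·a0=0.2231·7.046=1.572 ≤ a1=2.052 → R1 fires; Z=4 G=5 C=4 M=3 P=10
Draw 8: a1=1.710, a2=0.740, a3=1.848, a4=6.015, a0=10.313; τ=−ln(0.1577)/10.313=0.179 → t=0.932; u2·a0=0.6545·10.313=6.750; a1+…+a3=4.298 < 6.750 ≤ a1+…+a4=10.313 → R4 fires; Z=5 G=5 C=4 M=2 P=10
Draw 9: a1=1.710, a2=0.925, a3=1.848, a4=4.010, a0=8.493; τ=−ln(0.1806)/8.493=0.202 → t=1.133; u2·a0=0.8071·8.493=6.855; a1+…+a3=4.483 < 6.855 ≤ a1+…+a4=8.493 → R4 fires; Z=6 G=5 C=4 M=1 P=10
Draw 10: a1=1.710, a2=1.110, a3=1.848, a4=2.005, a0=6.673; τ=−ln(0.9620)/6.673=0.006 → t=1.139; u2·a0=0.7171·6.673=4.785; a1+…+a3=4.668 < 4.785 ≤ a1+…+a4=6.673 → R4 fires; Z=7 G=5 C=4 M=0 P=10
Draw 11: a1=1.710, a2=1.295, a3=1.848, a4=0.000, a0=4.853; τ=−ln(0.1930)/4.853=0.339 → t=1.478; u2·a0=0.1343·4.853=0.652 ≤ a1=1.710 → R1 fires; Z=7 G=4 C=4 M=2 P=10
Draw 12: a1=1.368, a2=1.295, a3=1.848, a4=3.208, a0=7.719; τ=−ln(0.5511)/7.719=0.077 → t=1.555 > T=1.49: stop.
Read off P at T=1.49: 10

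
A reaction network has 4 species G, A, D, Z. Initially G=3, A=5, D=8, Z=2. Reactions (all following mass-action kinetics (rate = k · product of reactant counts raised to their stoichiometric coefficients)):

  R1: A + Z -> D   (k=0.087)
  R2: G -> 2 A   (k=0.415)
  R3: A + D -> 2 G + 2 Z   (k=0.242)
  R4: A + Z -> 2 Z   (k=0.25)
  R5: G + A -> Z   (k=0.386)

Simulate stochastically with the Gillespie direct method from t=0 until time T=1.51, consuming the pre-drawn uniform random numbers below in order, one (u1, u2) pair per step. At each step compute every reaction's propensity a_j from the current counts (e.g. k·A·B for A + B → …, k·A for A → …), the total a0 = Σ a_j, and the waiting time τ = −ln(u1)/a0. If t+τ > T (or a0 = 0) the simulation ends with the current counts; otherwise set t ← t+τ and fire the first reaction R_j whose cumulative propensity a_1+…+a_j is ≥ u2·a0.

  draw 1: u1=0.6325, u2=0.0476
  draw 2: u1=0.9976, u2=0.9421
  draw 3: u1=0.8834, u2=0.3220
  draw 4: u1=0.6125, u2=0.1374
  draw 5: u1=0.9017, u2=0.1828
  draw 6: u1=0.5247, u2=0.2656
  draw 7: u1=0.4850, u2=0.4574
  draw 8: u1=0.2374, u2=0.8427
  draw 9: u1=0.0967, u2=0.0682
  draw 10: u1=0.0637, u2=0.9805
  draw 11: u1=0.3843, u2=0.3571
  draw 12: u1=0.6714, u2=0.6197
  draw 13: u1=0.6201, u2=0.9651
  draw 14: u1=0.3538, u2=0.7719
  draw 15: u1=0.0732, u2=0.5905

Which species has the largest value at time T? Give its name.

Dominant species at T: Z

t=0.000: G=3 A=5 D=8 Z=2
Draw 1: a1=0.870, a2=1.245, a3=9.680, a4=2.500, a5=5.790, a0=20.085; τ=−ln(0.6325)/20.085=0.023 → t=0.023; u2·a0=0.0476·20.085=0.956; a1=0.870 < 0.956 ≤ a1+a2=2.115 → R2 fires; G=2 A=7 D=8 Z=2
Draw 2: a1=1.218, a2=0.830, a3=13.552, a4=3.500, a5=5.404, a0=24.504; τ=−ln(0.9976)/24.504=0.000 → t=0.023; u2·a0=0.9421·24.504=23.085; a1+…+a4=19.100 < 23.085 ≤ a1+…+a5=24.504 → R5 fires; G=1 A=6 D=8 Z=3
Draw 3: a1=1.566, a2=0.415, a3=11.616, a4=4.500, a5=2.316, a0=20.413; τ=−ln(0.8834)/20.413=0.006 → t=0.029; u2·a0=0.3220·20.413=6.573; a1+a2=1.981 < 6.573 ≤ a1+…+a3=13.597 → R3 fires; G=3 A=5 D=7 Z=5
Draw 4: a1=2.175, a2=1.245, a3=8.470, a4=6.250, a5=5.790, a0=23.930; τ=−ln(0.6125)/23.930=0.020 → t=0.049; u2·a0=0.1374·23.930=3.288; a1=2.175 < 3.288 ≤ a1+a2=3.420 → R2 fires; G=2 A=7 D=7 Z=5
Draw 5: a1=3.045, a2=0.830, a3=11.858, a4=8.750, a5=5.404, a0=29.887; τ=−ln(0.9017)/29.887=0.003 → t=0.053; u2·a0=0.1828·29.887=5.463; a1+a2=3.875 < 5.463 ≤ a1+…+a3=15.733 → R3 fires; G=4 A=6 D=6 Z=7
Draw 6: a1=3.654, a2=1.660, a3=8.712, a4=10.500, a5=9.264, a0=33.790; τ=−ln(0.5247)/33.790=0.019 → t=0.072; u2·a0=0.2656·33.790=8.975; a1+a2=5.314 < 8.975 ≤ a1+…+a3=14.026 → R3 fires; G=6 A=5 D=5 Z=9
Draw 7: a1=3.915, a2=2.490, a3=6.050, a4=11.250, a5=11.580, a0=35.285; τ=−ln(0.4850)/35.285=0.021 → t=0.093; u2·a0=0.4574·35.285=16.139; a1+…+a3=12.455 < 16.139 ≤ a1+…+a4=23.705 → R4 fires; G=6 A=4 D=5 Z=10
Draw 8: a1=3.480, a2=2.490, a3=4.840, a4=10.000, a5=9.264, a0=30.074; τ=−ln(0.2374)/30.074=0.048 → t=0.140; u2·a0=0.8427·30.074=25.343; a1+…+a4=20.810 < 25.343 ≤ a1+…+a5=30.074 → R5 fires; G=5 A=3 D=5 Z=11
Draw 9: a1=2.871, a2=2.075, a3=3.630, a4=8.250, a5=5.790, a0=22.616; τ=−ln(0.0967)/22.616=0.103 → t=0.244; u2·a0=0.0682·22.616=1.542 ≤ a1=2.871 → R1 fires; G=5 A=2 D=6 Z=10
Draw 10: a1=1.740, a2=2.075, a3=2.904, a4=5.000, a5=3.860, a0=15.579; τ=−ln(0.0637)/15.579=0.177 → t=0.420; u2·a0=0.9805·15.579=15.275; a1+…+a4=11.719 < 15.275 ≤ a1+…+a5=15.579 → R5 fires; G=4 A=1 D=6 Z=11
Draw 11: a1=0.957, a2=1.660, a3=1.452, a4=2.750, a5=1.544, a0=8.363; τ=−ln(0.3843)/8.363=0.114 → t=0.535; u2·a0=0.3571·8.363=2.986; a1+a2=2.617 < 2.986 ≤ a1+…+a3=4.069 → R3 fires; G=6 A=0 D=5 Z=13
Draw 12: a1=0.000, a2=2.490, a3=0.000, a4=0.000, a5=0.000, a0=2.490; τ=−ln(0.6714)/2.490=0.160 → t=0.695; u2·a0=0.6197·2.490=1.543; a1=0.000 < 1.543 ≤ a1+a2=2.490 → R2 fires; G=5 A=2 D=5 Z=13
Draw 13: a1=2.262, a2=2.075, a3=2.420, a4=6.500, a5=3.860, a0=17.117; τ=−ln(0.6201)/17.117=0.028 → t=0.723; u2·a0=0.9651·17.117=16.520; a1+…+a4=13.257 < 16.520 ≤ a1+…+a5=17.117 → R5 fires; G=4 A=1 D=5 Z=14
Draw 14: a1=1.218, a2=1.660, a3=1.210, a4=3.500, a5=1.544, a0=9.132; τ=−ln(0.3538)/9.132=0.114 → t=0.836; u2·a0=0.7719·9.132=7.049; a1+…+a3=4.088 < 7.049 ≤ a1+…+a4=7.588 → R4 fires; G=4 A=0 D=5 Z=15
Draw 15: a1=0.000, a2=1.660, a3=0.000, a4=0.000, a5=0.000, a0=1.660; τ=−ln(0.0732)/1.660=1.575 → t=2.411 > T=1.51: stop.
At T=1.51: G=4 A=0 D=5 Z=15; the largest is Z.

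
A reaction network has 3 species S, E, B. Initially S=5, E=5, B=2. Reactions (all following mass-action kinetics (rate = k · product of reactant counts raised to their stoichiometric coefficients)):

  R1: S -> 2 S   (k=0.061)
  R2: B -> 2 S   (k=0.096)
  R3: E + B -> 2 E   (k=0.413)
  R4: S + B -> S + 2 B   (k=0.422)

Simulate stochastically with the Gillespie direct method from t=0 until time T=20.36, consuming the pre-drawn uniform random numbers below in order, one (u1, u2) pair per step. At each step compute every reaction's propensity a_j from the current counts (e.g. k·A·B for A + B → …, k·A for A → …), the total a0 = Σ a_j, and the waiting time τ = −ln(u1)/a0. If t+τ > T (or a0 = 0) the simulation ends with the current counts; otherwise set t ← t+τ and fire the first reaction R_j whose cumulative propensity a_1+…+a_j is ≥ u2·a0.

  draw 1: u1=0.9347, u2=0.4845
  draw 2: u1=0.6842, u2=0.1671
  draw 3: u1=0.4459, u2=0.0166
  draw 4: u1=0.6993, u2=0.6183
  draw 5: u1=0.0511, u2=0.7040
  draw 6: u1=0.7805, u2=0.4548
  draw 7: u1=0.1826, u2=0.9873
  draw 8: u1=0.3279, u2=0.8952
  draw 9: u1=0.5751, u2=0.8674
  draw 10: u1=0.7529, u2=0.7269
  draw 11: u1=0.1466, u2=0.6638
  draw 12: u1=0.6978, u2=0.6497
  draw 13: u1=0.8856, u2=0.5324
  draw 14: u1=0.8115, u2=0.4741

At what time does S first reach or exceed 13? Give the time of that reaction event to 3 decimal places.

t=0.000: S=5 E=5 B=2
Draw 1: a1=0.305, a2=0.192, a3=4.130, a4=4.220, a0=8.847; τ=−ln(0.9347)/8.847=0.008 → t=0.008; u2·a0=0.4845·8.847=4.286; a1+a2=0.497 < 4.286 ≤ a1+…+a3=4.627 → R3 fires; S=5 E=6 B=1
Draw 2: a1=0.305, a2=0.096, a3=2.478, a4=2.110, a0=4.989; τ=−ln(0.6842)/4.989=0.076 → t=0.084; u2·a0=0.1671·4.989=0.834; a1+a2=0.401 < 0.834 ≤ a1+…+a3=2.879 → R3 fires; S=5 E=7 B=0
Draw 3: a1=0.305, a2=0.000, a3=0.000, a4=0.000, a0=0.305; τ=−ln(0.4459)/0.305=2.648 → t=2.732; u2·a0=0.0166·0.305=0.005 ≤ a1=0.305 → R1 fires; S=6 E=7 B=0
Draw 4: a1=0.366, a2=0.000, a3=0.000, a4=0.000, a0=0.366; τ=−ln(0.6993)/0.366=0.977 → t=3.709; u2·a0=0.6183·0.366=0.226 ≤ a1=0.366 → R1 fires; S=7 E=7 B=0
Draw 5: a1=0.427, a2=0.000, a3=0.000, a4=0.000, a0=0.427; τ=−ln(0.0511)/0.427=6.965 → t=10.674; u2·a0=0.7040·0.427=0.301 ≤ a1=0.427 → R1 fires; S=8 E=7 B=0
Draw 6: a1=0.488, a2=0.000, a3=0.000, a4=0.000, a0=0.488; τ=−ln(0.7805)/0.488=0.508 → t=11.182; u2·a0=0.4548·0.488=0.222 ≤ a1=0.488 → R1 fires; S=9 E=7 B=0
Draw 7: a1=0.549, a2=0.000, a3=0.000, a4=0.000, a0=0.549; τ=−ln(0.1826)/0.549=3.097 → t=14.279; u2·a0=0.9873·0.549=0.542 ≤ a1=0.549 → R1 fires; S=10 E=7 B=0
Draw 8: a1=0.610, a2=0.000, a3=0.000, a4=0.000, a0=0.610; τ=−ln(0.3279)/0.610=1.828 → t=16.107; u2·a0=0.8952·0.610=0.546 ≤ a1=0.610 → R1 fires; S=11 E=7 B=0
Draw 9: a1=0.671, a2=0.000, a3=0.000, a4=0.000, a0=0.671; τ=−ln(0.5751)/0.671=0.824 → t=16.931; u2·a0=0.8674·0.671=0.582 ≤ a1=0.671 → R1 fires; S=12 E=7 B=0
Draw 10: a1=0.732, a2=0.000, a3=0.000, a4=0.000, a0=0.732; τ=−ln(0.7529)/0.732=0.388 → t=17.319; u2·a0=0.7269·0.732=0.532 ≤ a1=0.732 → R1 fires; S=13 E=7 B=0
Draw 11: a1=0.793, a2=0.000, a3=0.000, a4=0.000, a0=0.793; τ=−ln(0.1466)/0.793=2.421 → t=19.740; u2·a0=0.6638·0.793=0.526 ≤ a1=0.793 → R1 fires; S=14 E=7 B=0
Draw 12: a1=0.854, a2=0.000, a3=0.000, a4=0.000, a0=0.854; τ=−ln(0.6978)/0.854=0.421 → t=20.162; u2·a0=0.6497·0.854=0.555 ≤ a1=0.854 → R1 fires; S=15 E=7 B=0
Draw 13: a1=0.915, a2=0.000, a3=0.000, a4=0.000, a0=0.915; τ=−ln(0.8856)/0.915=0.133 → t=20.295; u2·a0=0.5324·0.915=0.487 ≤ a1=0.915 → R1 fires; S=16 E=7 B=0
Draw 14: a1=0.976, a2=0.000, a3=0.000, a4=0.000, a0=0.976; τ=−ln(0.8115)/0.976=0.214 → t=20.509 > T=20.36: stop.
S first becomes ≥ 13 when it reaches 13 at the event at t=17.319.

Threshold first reached at t = 17.319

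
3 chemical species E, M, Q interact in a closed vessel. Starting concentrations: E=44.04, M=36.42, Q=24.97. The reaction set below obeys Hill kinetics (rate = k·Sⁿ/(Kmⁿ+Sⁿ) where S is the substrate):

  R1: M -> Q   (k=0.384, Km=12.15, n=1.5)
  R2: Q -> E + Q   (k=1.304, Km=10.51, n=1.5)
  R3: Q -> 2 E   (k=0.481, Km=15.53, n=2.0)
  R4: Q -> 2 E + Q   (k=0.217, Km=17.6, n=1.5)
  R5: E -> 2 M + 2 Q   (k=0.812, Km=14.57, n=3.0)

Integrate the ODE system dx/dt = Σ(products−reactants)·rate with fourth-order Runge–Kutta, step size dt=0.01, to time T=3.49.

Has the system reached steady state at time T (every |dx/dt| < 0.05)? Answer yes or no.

RK4 with dt=0.01: 349 steps to T=3.49. Trajectory (selected grid times):
t=0.00: E=44.04 M=36.42 Q=24.97
t=0.39: E=44.51 M=36.91 Q=25.57
t=0.78: E=45.00 M=37.39 Q=26.17
t=1.16: E=45.47 M=37.87 Q=26.76
t=1.55: E=45.97 M=38.35 Q=27.36
t=1.94: E=46.47 M=38.84 Q=27.95
t=2.33: E=46.98 M=39.33 Q=28.55
t=2.71: E=47.48 M=39.80 Q=29.14
t=3.10: E=48.00 M=40.29 Q=29.73
t=3.49: E=48.53 M=40.78 Q=30.33
Rates at T: R1=0.3303, R2=1.0831, R3=0.3811, R4=0.1505, R5=0.7906
dx/dt at T (Σ net stoichiometry × rate): E=+1.3556, M=+1.2509, Q=+1.5304
Largest |dx/dt| is |+1.5304| (Q) ≥ 0.05 → not steady.

Steady state at T: no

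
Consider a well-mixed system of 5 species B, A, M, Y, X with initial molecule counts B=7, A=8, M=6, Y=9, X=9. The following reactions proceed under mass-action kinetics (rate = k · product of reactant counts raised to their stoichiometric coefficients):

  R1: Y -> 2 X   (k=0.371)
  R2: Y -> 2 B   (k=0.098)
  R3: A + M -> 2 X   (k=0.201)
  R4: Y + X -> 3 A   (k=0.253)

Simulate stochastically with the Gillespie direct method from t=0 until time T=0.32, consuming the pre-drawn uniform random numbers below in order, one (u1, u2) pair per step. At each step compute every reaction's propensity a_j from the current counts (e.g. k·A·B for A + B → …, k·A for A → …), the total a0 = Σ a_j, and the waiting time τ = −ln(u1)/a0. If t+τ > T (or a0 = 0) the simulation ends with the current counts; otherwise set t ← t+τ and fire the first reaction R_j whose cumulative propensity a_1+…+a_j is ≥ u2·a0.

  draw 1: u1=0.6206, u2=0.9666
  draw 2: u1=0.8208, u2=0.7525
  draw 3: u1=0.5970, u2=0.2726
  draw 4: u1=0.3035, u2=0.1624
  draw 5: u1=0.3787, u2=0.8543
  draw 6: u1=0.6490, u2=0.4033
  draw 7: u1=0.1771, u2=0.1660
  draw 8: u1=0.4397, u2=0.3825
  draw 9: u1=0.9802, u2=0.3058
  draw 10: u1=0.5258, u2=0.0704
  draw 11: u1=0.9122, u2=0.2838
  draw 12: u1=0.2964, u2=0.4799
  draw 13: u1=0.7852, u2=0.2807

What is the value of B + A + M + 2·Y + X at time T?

Check how each reaction changes W = B + A + M + 2·Y + X (weight of products minus weight of reactants):
R1: Y -> 2 X: (1·2) − (2·1) = 2 − 2 = 0
R2: Y -> 2 B: (1·2) − (2·1) = 2 − 2 = 0
R3: A + M -> 2 X: (1·2) − (1·1 + 1·1) = 2 − 2 = 0
R4: Y + X -> 3 A: (1·3) − (2·1 + 1·1) = 3 − 3 = 0
Every reaction leaves W unchanged, so W is conserved and no simulation is needed: W(T) = W(0) = 7 + 8 + 6 + 2·9 + 9 = 48

Value at T = 48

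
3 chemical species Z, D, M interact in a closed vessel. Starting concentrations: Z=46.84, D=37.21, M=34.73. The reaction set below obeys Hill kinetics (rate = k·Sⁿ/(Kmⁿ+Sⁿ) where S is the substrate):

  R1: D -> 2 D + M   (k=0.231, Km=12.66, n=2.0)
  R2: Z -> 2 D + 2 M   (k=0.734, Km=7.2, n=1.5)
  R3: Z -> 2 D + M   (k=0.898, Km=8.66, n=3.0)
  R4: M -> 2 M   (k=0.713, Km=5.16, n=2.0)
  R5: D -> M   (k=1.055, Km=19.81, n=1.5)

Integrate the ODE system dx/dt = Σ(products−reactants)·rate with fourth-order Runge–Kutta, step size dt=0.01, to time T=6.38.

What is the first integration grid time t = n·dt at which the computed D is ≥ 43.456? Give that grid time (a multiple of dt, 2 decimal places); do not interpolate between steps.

Threshold first reached at t = 2.42

RK4 with dt=0.01: 638 steps to T=6.38. Trajectory (selected grid times):
t=0.00: Z=46.84 D=37.21 M=34.73
t=0.71: Z=45.72 D=39.06 M=37.53
t=1.42: Z=44.59 D=40.90 M=40.35
t=2.13: Z=43.47 D=42.73 M=43.17
t=2.41: Z=43.03 D=43.45 M=44.29
t=2.42: Z=43.01 D=43.47 M=44.33
t=2.84: Z=42.35 D=44.55 M=46.01
t=3.54: Z=41.25 D=46.33 M=48.80
t=4.25: Z=40.13 D=48.13 M=51.65
t=4.96: Z=39.02 D=49.91 M=54.50
t=5.67: Z=37.90 D=51.69 M=57.35
t=6.38: Z=36.79 D=53.46 M=60.21
D(2.41)=43.448 < 43.456 but D(2.42)=43.474 ≥ 43.456, so the first grid time is t=2.42.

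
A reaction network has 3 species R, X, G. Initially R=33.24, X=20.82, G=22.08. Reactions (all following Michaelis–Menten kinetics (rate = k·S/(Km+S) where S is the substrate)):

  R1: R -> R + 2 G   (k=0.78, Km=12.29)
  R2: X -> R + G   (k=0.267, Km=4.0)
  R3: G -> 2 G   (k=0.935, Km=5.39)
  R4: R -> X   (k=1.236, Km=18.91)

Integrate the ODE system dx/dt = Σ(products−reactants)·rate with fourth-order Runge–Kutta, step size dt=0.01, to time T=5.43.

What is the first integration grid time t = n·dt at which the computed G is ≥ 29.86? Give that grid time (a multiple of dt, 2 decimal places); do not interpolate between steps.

RK4 with dt=0.01: 543 steps to T=5.43. Trajectory (selected grid times):
t=0.00: R=33.24 X=20.82 G=22.08
t=0.60: R=32.90 X=21.16 G=23.35
t=1.21: R=32.56 X=21.50 G=24.65
t=1.81: R=32.23 X=21.83 G=25.92
t=2.41: R=31.90 X=22.16 G=27.20
t=3.02: R=31.56 X=22.50 G=28.50
t=3.62: R=31.24 X=22.82 G=29.78
t=3.65: R=31.22 X=22.84 G=29.85
t=3.66: R=31.22 X=22.84 G=29.87
t=4.22: R=30.91 X=23.15 G=31.07
t=4.83: R=30.58 X=23.48 G=32.37
t=5.43: R=30.26 X=23.80 G=33.66
G(3.65)=29.848 < 29.86 but G(3.66)=29.870 ≥ 29.86, so the first grid time is t=3.66.

Threshold first reached at t = 3.66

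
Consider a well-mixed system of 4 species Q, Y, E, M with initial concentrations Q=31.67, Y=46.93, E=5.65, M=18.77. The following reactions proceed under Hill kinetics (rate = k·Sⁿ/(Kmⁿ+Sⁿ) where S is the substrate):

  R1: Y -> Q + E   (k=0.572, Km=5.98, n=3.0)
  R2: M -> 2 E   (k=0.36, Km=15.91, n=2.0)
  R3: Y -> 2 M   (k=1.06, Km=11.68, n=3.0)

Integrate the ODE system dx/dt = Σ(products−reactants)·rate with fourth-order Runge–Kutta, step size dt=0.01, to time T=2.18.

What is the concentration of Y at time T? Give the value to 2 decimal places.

RK4 with dt=0.01: 218 steps to T=2.18. Trajectory (selected grid times):
t=0.00: Q=31.67 Y=46.93 E=5.65 M=18.77
t=0.24: Q=31.81 Y=46.54 E=5.89 M=19.22
t=0.48: Q=31.94 Y=46.16 E=6.13 M=19.67
t=0.73: Q=32.09 Y=45.75 E=6.38 M=20.14
t=0.97: Q=32.22 Y=45.36 E=6.63 M=20.58
t=1.21: Q=32.36 Y=44.98 E=6.87 M=21.03
t=1.45: Q=32.50 Y=44.59 E=7.12 M=21.47
t=1.70: Q=32.64 Y=44.19 E=7.38 M=21.93
t=1.94: Q=32.78 Y=43.80 E=7.63 M=22.38
t=2.18: Q=32.91 Y=43.41 E=7.88 M=22.82
Read off Y at T=2.18: 43.41

Y at T = 43.41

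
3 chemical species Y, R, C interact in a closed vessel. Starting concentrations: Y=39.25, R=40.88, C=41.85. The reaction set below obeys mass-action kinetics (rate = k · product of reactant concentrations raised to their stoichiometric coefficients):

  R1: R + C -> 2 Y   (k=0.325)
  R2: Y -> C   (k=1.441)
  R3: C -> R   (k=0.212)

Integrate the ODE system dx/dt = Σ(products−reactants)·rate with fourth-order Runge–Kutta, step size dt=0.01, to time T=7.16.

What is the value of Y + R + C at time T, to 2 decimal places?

Check how each reaction changes W = Y + R + C (weight of products minus weight of reactants):
R1: R + C -> 2 Y: (1·2) − (1·1 + 1·1) = 2 − 2 = 0
R2: Y -> C: (1·1) − (1·1) = 1 − 1 = 0
R3: C -> R: (1·1) − (1·1) = 1 − 1 = 0
Every reaction leaves W unchanged, so W is conserved and no simulation is needed: W(T) = W(0) = 39.25 + 40.88 + 41.85 = 121.98

Value at T = 121.98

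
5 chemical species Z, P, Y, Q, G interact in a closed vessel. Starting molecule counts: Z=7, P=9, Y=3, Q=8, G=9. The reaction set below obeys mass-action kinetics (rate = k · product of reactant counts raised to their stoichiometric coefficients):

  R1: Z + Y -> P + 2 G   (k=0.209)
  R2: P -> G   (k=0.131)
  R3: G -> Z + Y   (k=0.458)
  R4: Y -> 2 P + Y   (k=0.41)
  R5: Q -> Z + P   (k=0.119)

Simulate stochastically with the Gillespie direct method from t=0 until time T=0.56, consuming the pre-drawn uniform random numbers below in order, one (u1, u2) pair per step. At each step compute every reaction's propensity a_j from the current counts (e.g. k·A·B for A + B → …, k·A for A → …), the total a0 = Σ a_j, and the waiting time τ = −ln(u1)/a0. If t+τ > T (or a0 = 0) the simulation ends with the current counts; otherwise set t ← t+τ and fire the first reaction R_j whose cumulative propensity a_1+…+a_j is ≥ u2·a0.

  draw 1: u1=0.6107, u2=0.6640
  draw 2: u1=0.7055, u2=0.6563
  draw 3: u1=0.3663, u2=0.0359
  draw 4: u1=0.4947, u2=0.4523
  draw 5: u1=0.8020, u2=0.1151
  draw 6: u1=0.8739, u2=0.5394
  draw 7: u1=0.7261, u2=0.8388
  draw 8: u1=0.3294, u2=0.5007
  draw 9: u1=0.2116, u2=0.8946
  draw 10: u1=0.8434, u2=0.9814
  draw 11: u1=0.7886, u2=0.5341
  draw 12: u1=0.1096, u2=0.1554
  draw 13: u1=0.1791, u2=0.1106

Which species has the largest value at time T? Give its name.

Dominant species at T: G

t=0.000: Z=7 P=9 Y=3 Q=8 G=9
Draw 1: a1=4.389, a2=1.179, a3=4.122, a4=1.230, a5=0.952, a0=11.872; τ=−ln(0.6107)/11.872=0.042 → t=0.042; u2·a0=0.6640·11.872=7.883; a1+a2=5.568 < 7.883 ≤ a1+…+a3=9.690 → R3 fires; Z=8 P=9 Y=4 Q=8 G=8
Draw 2: a1=6.688, a2=1.179, a3=3.664, a4=1.640, a5=0.952, a0=14.123; τ=−ln(0.7055)/14.123=0.025 → t=0.066; u2·a0=0.6563·14.123=9.269; a1+a2=7.867 < 9.269 ≤ a1+…+a3=11.531 → R3 fires; Z=9 P=9 Y=5 Q=8 G=7
Draw 3: a1=9.405, a2=1.179, a3=3.206, a4=2.050, a5=0.952, a0=16.792; τ=−ln(0.3663)/16.792=0.060 → t=0.126; u2·a0=0.0359·16.792=0.603 ≤ a1=9.405 → R1 fires; Z=8 P=10 Y=4 Q=8 G=9
Draw 4: a1=6.688, a2=1.310, a3=4.122, a4=1.640, a5=0.952, a0=14.712; τ=−ln(0.4947)/14.712=0.048 → t=0.174; u2·a0=0.4523·14.712=6.654 ≤ a1=6.688 → R1 fires; Z=7 P=11 Y=3 Q=8 G=11
Draw 5: a1=4.389, a2=1.441, a3=5.038, a4=1.230, a5=0.952, a0=13.050; τ=−ln(0.8020)/13.050=0.017 → t=0.191; u2·a0=0.1151·13.050=1.502 ≤ a1=4.389 → R1 fires; Z=6 P=12 Y=2 Q=8 G=13
Draw 6: a1=2.508, a2=1.572, a3=5.954, a4=0.820, a5=0.952, a0=11.806; τ=−ln(0.8739)/11.806=0.011 → t=0.202; u2·a0=0.5394·11.806=6.368; a1+a2=4.080 < 6.368 ≤ a1+…+a3=10.034 → R3 fires; Z=7 P=12 Y=3 Q=8 G=12
Draw 7: a1=4.389, a2=1.572, a3=5.496, a4=1.230, a5=0.952, a0=13.639; τ=−ln(0.7261)/13.639=0.023 → t=0.226; u2·a0=0.8388·13.639=11.440; a1+a2=5.961 < 11.440 ≤ a1+…+a3=11.457 → R3 fires; Z=8 P=12 Y=4 Q=8 G=11
Draw 8: a1=6.688, a2=1.572, a3=5.038, a4=1.640, a5=0.952, a0=15.890; τ=−ln(0.3294)/15.890=0.070 → t=0.296; u2·a0=0.5007·15.890=7.956; a1=6.688 < 7.956 ≤ a1+a2=8.260 → R2 fires; Z=8 P=11 Y=4 Q=8 G=12
Draw 9: a1=6.688, a2=1.441, a3=5.496, a4=1.640, a5=0.952, a0=16.217; τ=−ln(0.2116)/16.217=0.096 → t=0.391; u2·a0=0.8946·16.217=14.508; a1+…+a3=13.625 < 14.508 ≤ a1+…+a4=15.265 → R4 fires; Z=8 P=13 Y=4 Q=8 G=12
Draw 10: a1=6.688, a2=1.703, a3=5.496, a4=1.640, a5=0.952, a0=16.479; τ=−ln(0.8434)/16.479=0.010 → t=0.402; u2·a0=0.9814·16.479=16.172; a1+…+a4=15.527 < 16.172 ≤ a1+…+a5=16.479 → R5 fires; Z=9 P=14 Y=4 Q=7 G=12
Draw 11: a1=7.524, a2=1.834, a3=5.496, a4=1.640, a5=0.833, a0=17.327; τ=−ln(0.7886)/17.327=0.014 → t=0.415; u2·a0=0.5341·17.327=9.254; a1=7.524 < 9.254 ≤ a1+a2=9.358 → R2 fires; Z=9 P=13 Y=4 Q=7 G=13
Draw 12: a1=7.524, a2=1.703, a3=5.954, a4=1.640, a5=0.833, a0=17.654; τ=−ln(0.1096)/17.654=0.125 → t=0.541; u2·a0=0.1554·17.654=2.743 ≤ a1=7.524 → R1 fires; Z=8 P=14 Y=3 Q=7 G=15
Draw 13: a1=5.016, a2=1.834, a3=6.870, a4=1.230, a5=0.833, a0=15.783; τ=−ln(0.1791)/15.783=0.109 → t=0.650 > T=0.56: stop.
At T=0.56: Z=8 P=14 Y=3 Q=7 G=15; the largest is G.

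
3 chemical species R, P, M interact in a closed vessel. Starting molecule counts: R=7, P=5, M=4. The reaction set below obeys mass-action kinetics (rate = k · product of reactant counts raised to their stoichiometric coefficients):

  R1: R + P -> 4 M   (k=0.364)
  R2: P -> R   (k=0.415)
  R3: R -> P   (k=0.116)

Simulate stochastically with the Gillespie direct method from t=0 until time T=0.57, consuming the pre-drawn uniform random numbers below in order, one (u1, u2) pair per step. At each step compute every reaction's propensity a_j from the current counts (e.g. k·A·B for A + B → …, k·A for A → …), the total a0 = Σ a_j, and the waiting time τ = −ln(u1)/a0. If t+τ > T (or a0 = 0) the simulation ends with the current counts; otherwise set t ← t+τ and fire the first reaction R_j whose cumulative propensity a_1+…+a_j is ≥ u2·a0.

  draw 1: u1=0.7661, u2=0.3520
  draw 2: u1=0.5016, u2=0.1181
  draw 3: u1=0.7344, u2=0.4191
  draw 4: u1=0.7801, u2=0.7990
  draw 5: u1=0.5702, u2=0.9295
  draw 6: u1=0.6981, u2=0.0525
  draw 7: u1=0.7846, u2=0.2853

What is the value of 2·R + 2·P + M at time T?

Value at T = 28

Check how each reaction changes W = 2·R + 2·P + M (weight of products minus weight of reactants):
R1: R + P -> 4 M: (1·4) − (2·1 + 2·1) = 4 − 4 = 0
R2: P -> R: (2·1) − (2·1) = 2 − 2 = 0
R3: R -> P: (2·1) − (2·1) = 2 − 2 = 0
Every reaction leaves W unchanged, so W is conserved and no simulation is needed: W(T) = W(0) = 2·7 + 2·5 + 4 = 28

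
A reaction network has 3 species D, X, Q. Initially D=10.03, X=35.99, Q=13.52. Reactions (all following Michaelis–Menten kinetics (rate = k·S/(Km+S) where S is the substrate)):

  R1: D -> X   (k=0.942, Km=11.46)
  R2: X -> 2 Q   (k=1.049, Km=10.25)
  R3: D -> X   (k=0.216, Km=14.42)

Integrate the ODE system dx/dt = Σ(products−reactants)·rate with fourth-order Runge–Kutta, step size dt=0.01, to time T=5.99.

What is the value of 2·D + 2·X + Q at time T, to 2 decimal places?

Value at T = 105.56

Check how each reaction changes W = 2·D + 2·X + Q (weight of products minus weight of reactants):
R1: D -> X: (2·1) − (2·1) = 2 − 2 = 0
R2: X -> 2 Q: (1·2) − (2·1) = 2 − 2 = 0
R3: D -> X: (2·1) − (2·1) = 2 − 2 = 0
Every reaction leaves W unchanged, so W is conserved and no simulation is needed: W(T) = W(0) = 2·10.03 + 2·35.99 + 13.52 = 105.56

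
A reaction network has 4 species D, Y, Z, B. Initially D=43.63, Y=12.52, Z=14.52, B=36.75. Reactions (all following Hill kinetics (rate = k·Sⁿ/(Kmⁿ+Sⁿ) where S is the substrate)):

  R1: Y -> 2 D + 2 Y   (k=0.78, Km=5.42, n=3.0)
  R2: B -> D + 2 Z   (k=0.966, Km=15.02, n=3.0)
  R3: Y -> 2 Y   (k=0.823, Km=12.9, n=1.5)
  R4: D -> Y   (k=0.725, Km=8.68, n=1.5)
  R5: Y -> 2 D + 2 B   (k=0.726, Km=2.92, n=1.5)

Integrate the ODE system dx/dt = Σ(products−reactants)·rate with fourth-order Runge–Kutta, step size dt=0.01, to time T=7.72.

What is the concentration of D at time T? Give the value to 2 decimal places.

D at T = 67.47

RK4 with dt=0.01: 772 steps to T=7.72. Trajectory (selected grid times):
t=0.00: D=43.63 Y=12.52 Z=14.52 B=36.75
t=0.86: D=46.21 Y=13.51 Z=16.08 B=37.10
t=1.72: D=48.82 Y=14.53 Z=17.64 B=37.46
t=2.57: D=51.42 Y=15.56 Z=19.18 B=37.83
t=3.43: D=54.07 Y=16.62 Z=20.75 B=38.20
t=4.29: D=56.74 Y=17.71 Z=22.31 B=38.59
t=5.15: D=59.41 Y=18.81 Z=23.88 B=38.97
t=6.00: D=62.07 Y=19.91 Z=25.44 B=39.36
t=6.86: D=64.77 Y=21.04 Z=27.01 B=39.76
t=7.72: D=67.47 Y=22.19 Z=28.59 B=40.16
Read off D at T=7.72: 67.47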